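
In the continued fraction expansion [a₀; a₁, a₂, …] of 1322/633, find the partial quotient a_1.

1322 ÷ 633 → quotient 2, remainder 56
633 ÷ 56 → quotient 11, remainder 17

11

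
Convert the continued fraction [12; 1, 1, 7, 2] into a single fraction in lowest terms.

401/32

a_0 = 12: 12/1
a_1 = 1: 13/1
a_2 = 1: 25/2
a_3 = 7: 188/15
a_4 = 2: 401/32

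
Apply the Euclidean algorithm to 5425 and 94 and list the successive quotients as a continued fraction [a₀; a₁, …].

Repeatedly divide and take the remainder:
⌊5425/94⌋ = 57, remainder 67
⌊94/67⌋ = 1, remainder 27
⌊67/27⌋ = 2, remainder 13
⌊27/13⌋ = 2, remainder 1
⌊13/1⌋ = 13, remainder 0

[57; 1, 2, 2, 13]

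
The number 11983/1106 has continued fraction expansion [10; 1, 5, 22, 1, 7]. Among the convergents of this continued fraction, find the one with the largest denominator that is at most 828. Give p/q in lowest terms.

1506/139

a_0 = 10: 10/1  (≤ bound)
a_1 = 1: 11/1  (≤ bound)
a_2 = 5: 65/6  (≤ bound)
a_3 = 22: 1441/133  (≤ bound)
a_4 = 1: 1506/139  (≤ bound)
a_5 = 7: 11983/1106  (> 828, stop)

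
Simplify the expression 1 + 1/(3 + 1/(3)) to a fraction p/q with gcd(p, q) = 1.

13/10

Compute successive convergents:
a_0 = 1: 1/1
a_1 = 3: 4/3
a_2 = 3: 13/10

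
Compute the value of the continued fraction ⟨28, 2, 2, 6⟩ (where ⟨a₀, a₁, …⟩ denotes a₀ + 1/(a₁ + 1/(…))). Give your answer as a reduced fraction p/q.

909/32

Compute successive convergents:
a_0 = 28: 28/1
a_1 = 2: 57/2
a_2 = 2: 142/5
a_3 = 6: 909/32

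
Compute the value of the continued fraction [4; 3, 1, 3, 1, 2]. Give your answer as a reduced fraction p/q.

Starting at the tail and folding back:
Start with 2.
1 + 1/(2/1) = 1 + 1/2 = 3/2
3 + 1/(3/2) = 3 + 2/3 = 11/3
1 + 1/(11/3) = 1 + 3/11 = 14/11
3 + 1/(14/11) = 3 + 11/14 = 53/14
4 + 1/(53/14) = 4 + 14/53 = 226/53

226/53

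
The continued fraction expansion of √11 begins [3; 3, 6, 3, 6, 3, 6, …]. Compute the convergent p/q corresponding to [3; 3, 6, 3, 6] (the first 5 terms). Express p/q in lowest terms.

Collapse the nested fraction from the inside out:
Start with 6.
3 + 1/(6/1) = 3 + 1/6 = 19/6
6 + 1/(19/6) = 6 + 6/19 = 120/19
3 + 1/(120/19) = 3 + 19/120 = 379/120
3 + 1/(379/120) = 3 + 120/379 = 1257/379

1257/379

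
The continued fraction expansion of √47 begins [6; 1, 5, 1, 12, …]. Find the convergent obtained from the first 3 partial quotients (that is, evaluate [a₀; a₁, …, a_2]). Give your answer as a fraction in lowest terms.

41/6

a_0 = 6: 6/1
a_1 = 1: 7/1
a_2 = 5: 41/6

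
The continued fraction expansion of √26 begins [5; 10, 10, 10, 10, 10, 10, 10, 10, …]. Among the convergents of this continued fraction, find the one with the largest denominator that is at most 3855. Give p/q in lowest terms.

List convergents until the denominator exceeds the bound:
a_0 = 5: 5/1  (≤ bound)
a_1 = 10: 51/10  (≤ bound)
a_2 = 10: 515/101  (≤ bound)
a_3 = 10: 5201/1020  (≤ bound)
a_4 = 10: 52525/10301  (> 3855, stop)

5201/1020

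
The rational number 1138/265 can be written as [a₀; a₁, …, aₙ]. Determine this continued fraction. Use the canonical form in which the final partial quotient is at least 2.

[4; 3, 2, 1, 1, 15]

Repeatedly divide and take the remainder:
1138 = 4·265 + 78, so a_0 = 4
265 = 3·78 + 31, so a_1 = 3
78 = 2·31 + 16, so a_2 = 2
31 = 1·16 + 15, so a_3 = 1
16 = 1·15 + 1, so a_4 = 1
15 = 15·1 + 0, so a_5 = 15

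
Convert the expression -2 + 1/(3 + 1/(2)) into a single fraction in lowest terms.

Collapse the nested fraction from the inside out:
Start with 2.
3 + 1/(2/1) = 3 + 1/2 = 7/2
-2 + 1/(7/2) = -2 + 2/7 = -12/7

-12/7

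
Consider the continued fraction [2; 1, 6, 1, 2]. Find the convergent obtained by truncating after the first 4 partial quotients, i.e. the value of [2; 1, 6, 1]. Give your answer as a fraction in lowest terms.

Use the convergent recurrence hₖ = aₖ·hₖ₋₁ + hₖ₋₂ (and likewise for the denominators kₖ):
a_0 = 2: 2/1
a_1 = 1: 3/1
a_2 = 6: 20/7
a_3 = 1: 23/8

23/8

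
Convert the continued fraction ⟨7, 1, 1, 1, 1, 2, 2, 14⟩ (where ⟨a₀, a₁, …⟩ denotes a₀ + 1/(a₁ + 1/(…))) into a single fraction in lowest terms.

Compute successive convergents:
a_0 = 7: 7/1
a_1 = 1: 8/1
a_2 = 1: 15/2
a_3 = 1: 23/3
a_4 = 1: 38/5
a_5 = 2: 99/13
a_6 = 2: 236/31
a_7 = 14: 3403/447

3403/447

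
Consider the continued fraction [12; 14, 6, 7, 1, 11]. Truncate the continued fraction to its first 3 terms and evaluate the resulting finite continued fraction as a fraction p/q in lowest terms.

Build up convergents one term at a time:
a_0 = 12: 12/1
a_1 = 14: 169/14
a_2 = 6: 1026/85

1026/85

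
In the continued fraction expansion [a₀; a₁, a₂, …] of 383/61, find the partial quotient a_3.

1

Repeatedly divide and take the remainder:
383 = 6·61 + 17, so a_0 = 6
61 = 3·17 + 10, so a_1 = 3
17 = 1·10 + 7, so a_2 = 1
10 = 1·7 + 3, so a_3 = 1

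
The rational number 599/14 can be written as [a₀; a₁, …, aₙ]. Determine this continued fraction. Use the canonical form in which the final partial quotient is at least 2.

[42; 1, 3, 1, 2]

599 = 42·14 + 11, so a_0 = 42
14 = 1·11 + 3, so a_1 = 1
11 = 3·3 + 2, so a_2 = 3
3 = 1·2 + 1, so a_3 = 1
2 = 2·1 + 0, so a_4 = 2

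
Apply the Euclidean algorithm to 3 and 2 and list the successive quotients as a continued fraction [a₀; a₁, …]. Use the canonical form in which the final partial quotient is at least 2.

[1; 2]

3 ÷ 2 → quotient 1, remainder 1
2 ÷ 1 → quotient 2, remainder 0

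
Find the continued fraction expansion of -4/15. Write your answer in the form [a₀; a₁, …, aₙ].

-4 ÷ 15 → quotient -1, remainder 11
15 ÷ 11 → quotient 1, remainder 4
11 ÷ 4 → quotient 2, remainder 3
4 ÷ 3 → quotient 1, remainder 1
3 ÷ 1 → quotient 3, remainder 0

[-1; 1, 2, 1, 3]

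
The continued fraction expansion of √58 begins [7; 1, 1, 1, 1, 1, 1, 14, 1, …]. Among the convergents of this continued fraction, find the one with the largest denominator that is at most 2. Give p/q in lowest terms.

15/2

a_0 = 7: 7/1  (≤ bound)
a_1 = 1: 8/1  (≤ bound)
a_2 = 1: 15/2  (≤ bound)
a_3 = 1: 23/3  (> 2, stop)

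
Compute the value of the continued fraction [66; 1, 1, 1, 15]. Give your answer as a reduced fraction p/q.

3133/47

a_0 = 66: 66/1
a_1 = 1: 67/1
a_2 = 1: 133/2
a_3 = 1: 200/3
a_4 = 15: 3133/47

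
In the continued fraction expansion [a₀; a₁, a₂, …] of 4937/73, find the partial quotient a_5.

4937 = 67·73 + 46, so a_0 = 67
73 = 1·46 + 27, so a_1 = 1
46 = 1·27 + 19, so a_2 = 1
27 = 1·19 + 8, so a_3 = 1
19 = 2·8 + 3, so a_4 = 2
8 = 2·3 + 2, so a_5 = 2

2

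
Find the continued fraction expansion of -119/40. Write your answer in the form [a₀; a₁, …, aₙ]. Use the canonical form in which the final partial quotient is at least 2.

[-3; 40]

⌊-119/40⌋ = -3, remainder 1
⌊40/1⌋ = 40, remainder 0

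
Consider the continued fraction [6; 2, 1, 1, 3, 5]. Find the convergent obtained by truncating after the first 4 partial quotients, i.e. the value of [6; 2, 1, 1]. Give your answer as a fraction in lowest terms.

32/5

Start with 1.
1 + 1/(1/1) = 1 + 1/1 = 2/1
2 + 1/(2/1) = 2 + 1/2 = 5/2
6 + 1/(5/2) = 6 + 2/5 = 32/5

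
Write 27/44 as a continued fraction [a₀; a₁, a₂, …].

[0; 1, 1, 1, 1, 2, 3]

Repeatedly divide and take the remainder:
⌊27/44⌋ = 0, remainder 27
⌊44/27⌋ = 1, remainder 17
⌊27/17⌋ = 1, remainder 10
⌊17/10⌋ = 1, remainder 7
⌊10/7⌋ = 1, remainder 3
⌊7/3⌋ = 2, remainder 1
⌊3/1⌋ = 3, remainder 0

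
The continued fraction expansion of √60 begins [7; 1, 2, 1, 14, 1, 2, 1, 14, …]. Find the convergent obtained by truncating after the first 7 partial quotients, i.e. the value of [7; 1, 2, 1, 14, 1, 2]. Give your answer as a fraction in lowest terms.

Start with 2.
1 + 1/(2/1) = 1 + 1/2 = 3/2
14 + 1/(3/2) = 14 + 2/3 = 44/3
1 + 1/(44/3) = 1 + 3/44 = 47/44
2 + 1/(47/44) = 2 + 44/47 = 138/47
1 + 1/(138/47) = 1 + 47/138 = 185/138
7 + 1/(185/138) = 7 + 138/185 = 1433/185

1433/185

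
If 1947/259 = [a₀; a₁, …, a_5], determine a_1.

1

Apply division with remainder until the remainder is 0:
1947 ÷ 259 → quotient 7, remainder 134
259 ÷ 134 → quotient 1, remainder 125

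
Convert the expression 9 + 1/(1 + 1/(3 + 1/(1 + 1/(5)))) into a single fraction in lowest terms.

a_0 = 9: 9/1
a_1 = 1: 10/1
a_2 = 3: 39/4
a_3 = 1: 49/5
a_4 = 5: 284/29

284/29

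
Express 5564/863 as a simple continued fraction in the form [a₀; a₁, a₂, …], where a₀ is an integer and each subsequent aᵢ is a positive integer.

[6; 2, 4, 4, 7, 3]

⌊5564/863⌋ = 6, remainder 386
⌊863/386⌋ = 2, remainder 91
⌊386/91⌋ = 4, remainder 22
⌊91/22⌋ = 4, remainder 3
⌊22/3⌋ = 7, remainder 1
⌊3/1⌋ = 3, remainder 0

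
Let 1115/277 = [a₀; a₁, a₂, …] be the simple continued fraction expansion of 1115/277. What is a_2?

1

Run the Euclidean algorithm, recording each quotient:
⌊1115/277⌋ = 4, remainder 7
⌊277/7⌋ = 39, remainder 4
⌊7/4⌋ = 1, remainder 3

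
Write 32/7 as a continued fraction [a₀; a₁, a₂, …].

Apply division with remainder until the remainder is 0:
32 = 4·7 + 4, so a_0 = 4
7 = 1·4 + 3, so a_1 = 1
4 = 1·3 + 1, so a_2 = 1
3 = 3·1 + 0, so a_3 = 3

[4; 1, 1, 3]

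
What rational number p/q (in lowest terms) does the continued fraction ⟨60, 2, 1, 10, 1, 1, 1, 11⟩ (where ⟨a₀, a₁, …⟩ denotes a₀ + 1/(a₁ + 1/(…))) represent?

71748/1189

Collapse the nested fraction from the inside out:
Start with 11.
1 + 1/(11/1) = 1 + 1/11 = 12/11
1 + 1/(12/11) = 1 + 11/12 = 23/12
1 + 1/(23/12) = 1 + 12/23 = 35/23
10 + 1/(35/23) = 10 + 23/35 = 373/35
1 + 1/(373/35) = 1 + 35/373 = 408/373
2 + 1/(408/373) = 2 + 373/408 = 1189/408
60 + 1/(1189/408) = 60 + 408/1189 = 71748/1189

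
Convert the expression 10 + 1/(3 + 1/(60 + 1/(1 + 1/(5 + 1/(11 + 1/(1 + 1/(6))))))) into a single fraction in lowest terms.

957432/92671

a_0 = 10: 10/1
a_1 = 3: 31/3
a_2 = 60: 1870/181
a_3 = 1: 1901/184
a_4 = 5: 11375/1101
a_5 = 11: 127026/12295
a_6 = 1: 138401/13396
a_7 = 6: 957432/92671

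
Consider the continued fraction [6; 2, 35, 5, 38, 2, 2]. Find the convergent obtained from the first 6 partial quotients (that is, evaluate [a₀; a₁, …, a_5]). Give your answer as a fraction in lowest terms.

179408/27631

a_0 = 6: 6/1
a_1 = 2: 13/2
a_2 = 35: 461/71
a_3 = 5: 2318/357
a_4 = 38: 88545/13637
a_5 = 2: 179408/27631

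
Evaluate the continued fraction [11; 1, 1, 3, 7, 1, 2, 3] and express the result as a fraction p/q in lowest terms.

a_0 = 11: 11/1
a_1 = 1: 12/1
a_2 = 1: 23/2
a_3 = 3: 81/7
a_4 = 7: 590/51
a_5 = 1: 671/58
a_6 = 2: 1932/167
a_7 = 3: 6467/559

6467/559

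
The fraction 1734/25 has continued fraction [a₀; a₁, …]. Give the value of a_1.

Apply division with remainder until the remainder is 0:
⌊1734/25⌋ = 69, remainder 9
⌊25/9⌋ = 2, remainder 7

2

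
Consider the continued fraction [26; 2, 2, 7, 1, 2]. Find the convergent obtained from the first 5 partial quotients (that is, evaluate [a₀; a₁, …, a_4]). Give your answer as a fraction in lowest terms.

Start with 1.
7 + 1/(1/1) = 7 + 1/1 = 8/1
2 + 1/(8/1) = 2 + 1/8 = 17/8
2 + 1/(17/8) = 2 + 8/17 = 42/17
26 + 1/(42/17) = 26 + 17/42 = 1109/42

1109/42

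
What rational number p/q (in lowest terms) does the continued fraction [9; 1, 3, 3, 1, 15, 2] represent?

5400/553

Start with 2.
15 + 1/(2/1) = 15 + 1/2 = 31/2
1 + 1/(31/2) = 1 + 2/31 = 33/31
3 + 1/(33/31) = 3 + 31/33 = 130/33
3 + 1/(130/33) = 3 + 33/130 = 423/130
1 + 1/(423/130) = 1 + 130/423 = 553/423
9 + 1/(553/423) = 9 + 423/553 = 5400/553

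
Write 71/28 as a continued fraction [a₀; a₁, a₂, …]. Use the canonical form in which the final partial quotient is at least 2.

[2; 1, 1, 6, 2]

71 = 2·28 + 15, so a_0 = 2
28 = 1·15 + 13, so a_1 = 1
15 = 1·13 + 2, so a_2 = 1
13 = 6·2 + 1, so a_3 = 6
2 = 2·1 + 0, so a_4 = 2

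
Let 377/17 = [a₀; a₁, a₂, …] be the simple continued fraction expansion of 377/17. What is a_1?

Run the Euclidean algorithm, recording each quotient:
377 = 22·17 + 3, so a_0 = 22
17 = 5·3 + 2, so a_1 = 5

5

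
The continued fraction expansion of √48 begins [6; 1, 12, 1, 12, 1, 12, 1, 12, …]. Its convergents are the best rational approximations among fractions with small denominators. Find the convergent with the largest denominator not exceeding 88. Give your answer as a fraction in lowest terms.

a_0 = 6: 6/1  (≤ bound)
a_1 = 1: 7/1  (≤ bound)
a_2 = 12: 90/13  (≤ bound)
a_3 = 1: 97/14  (≤ bound)
a_4 = 12: 1254/181  (> 88, stop)

97/14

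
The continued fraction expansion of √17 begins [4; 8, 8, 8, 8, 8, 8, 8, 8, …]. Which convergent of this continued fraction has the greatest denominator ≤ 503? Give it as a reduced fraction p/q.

List convergents until the denominator exceeds the bound:
a_0 = 4: 4/1  (≤ bound)
a_1 = 8: 33/8  (≤ bound)
a_2 = 8: 268/65  (≤ bound)
a_3 = 8: 2177/528  (> 503, stop)

268/65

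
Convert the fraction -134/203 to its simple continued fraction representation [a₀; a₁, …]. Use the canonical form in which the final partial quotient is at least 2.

[-1; 2, 1, 16, 4]

-134 = -1·203 + 69, so a_0 = -1
203 = 2·69 + 65, so a_1 = 2
69 = 1·65 + 4, so a_2 = 1
65 = 16·4 + 1, so a_3 = 16
4 = 4·1 + 0, so a_4 = 4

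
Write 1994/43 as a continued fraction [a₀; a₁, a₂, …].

1994 ÷ 43 → quotient 46, remainder 16
43 ÷ 16 → quotient 2, remainder 11
16 ÷ 11 → quotient 1, remainder 5
11 ÷ 5 → quotient 2, remainder 1
5 ÷ 1 → quotient 5, remainder 0

[46; 2, 1, 2, 5]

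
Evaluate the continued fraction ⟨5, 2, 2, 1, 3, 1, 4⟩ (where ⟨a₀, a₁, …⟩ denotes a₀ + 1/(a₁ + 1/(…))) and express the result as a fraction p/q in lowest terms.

857/158

a_0 = 5: 5/1
a_1 = 2: 11/2
a_2 = 2: 27/5
a_3 = 1: 38/7
a_4 = 3: 141/26
a_5 = 1: 179/33
a_6 = 4: 857/158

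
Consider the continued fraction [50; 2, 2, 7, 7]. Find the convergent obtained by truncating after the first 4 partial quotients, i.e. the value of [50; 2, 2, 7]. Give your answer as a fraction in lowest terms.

Start with 7.
2 + 1/(7/1) = 2 + 1/7 = 15/7
2 + 1/(15/7) = 2 + 7/15 = 37/15
50 + 1/(37/15) = 50 + 15/37 = 1865/37

1865/37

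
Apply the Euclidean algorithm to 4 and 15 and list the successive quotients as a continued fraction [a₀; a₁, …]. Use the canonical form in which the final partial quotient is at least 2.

4 = 0·15 + 4, so a_0 = 0
15 = 3·4 + 3, so a_1 = 3
4 = 1·3 + 1, so a_2 = 1
3 = 3·1 + 0, so a_3 = 3

[0; 3, 1, 3]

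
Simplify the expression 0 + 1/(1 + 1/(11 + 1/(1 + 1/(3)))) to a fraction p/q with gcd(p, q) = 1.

47/51

Compute successive convergents:
a_0 = 0: 0/1
a_1 = 1: 1/1
a_2 = 11: 11/12
a_3 = 1: 12/13
a_4 = 3: 47/51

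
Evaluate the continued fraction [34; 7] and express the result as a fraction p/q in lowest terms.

239/7

Work from the innermost term outward:
Start with 7.
34 + 1/(7/1) = 34 + 1/7 = 239/7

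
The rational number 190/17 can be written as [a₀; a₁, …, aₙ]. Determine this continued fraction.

190 = 11·17 + 3, so a_0 = 11
17 = 5·3 + 2, so a_1 = 5
3 = 1·2 + 1, so a_2 = 1
2 = 2·1 + 0, so a_3 = 2

[11; 5, 1, 2]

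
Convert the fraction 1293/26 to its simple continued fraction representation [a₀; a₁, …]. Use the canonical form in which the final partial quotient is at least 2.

Run the Euclidean algorithm, recording each quotient:
1293 ÷ 26 → quotient 49, remainder 19
26 ÷ 19 → quotient 1, remainder 7
19 ÷ 7 → quotient 2, remainder 5
7 ÷ 5 → quotient 1, remainder 2
5 ÷ 2 → quotient 2, remainder 1
2 ÷ 1 → quotient 2, remainder 0

[49; 1, 2, 1, 2, 2]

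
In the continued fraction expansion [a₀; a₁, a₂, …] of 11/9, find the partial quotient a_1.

11 ÷ 9 → quotient 1, remainder 2
9 ÷ 2 → quotient 4, remainder 1

4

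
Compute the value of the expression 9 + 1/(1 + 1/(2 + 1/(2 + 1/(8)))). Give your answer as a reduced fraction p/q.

Collapse the nested fraction from the inside out:
Start with 8.
2 + 1/(8/1) = 2 + 1/8 = 17/8
2 + 1/(17/8) = 2 + 8/17 = 42/17
1 + 1/(42/17) = 1 + 17/42 = 59/42
9 + 1/(59/42) = 9 + 42/59 = 573/59

573/59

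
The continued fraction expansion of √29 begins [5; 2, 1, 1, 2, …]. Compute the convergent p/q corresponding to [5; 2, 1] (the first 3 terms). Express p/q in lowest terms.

a_0 = 5: 5/1
a_1 = 2: 11/2
a_2 = 1: 16/3

16/3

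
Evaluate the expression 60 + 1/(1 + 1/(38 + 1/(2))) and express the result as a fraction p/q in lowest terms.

Start with 2.
38 + 1/(2/1) = 38 + 1/2 = 77/2
1 + 1/(77/2) = 1 + 2/77 = 79/77
60 + 1/(79/77) = 60 + 77/79 = 4817/79

4817/79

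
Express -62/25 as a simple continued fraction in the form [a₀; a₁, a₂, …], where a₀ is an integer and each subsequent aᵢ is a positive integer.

Repeatedly divide and take the remainder:
-62 ÷ 25 → quotient -3, remainder 13
25 ÷ 13 → quotient 1, remainder 12
13 ÷ 12 → quotient 1, remainder 1
12 ÷ 1 → quotient 12, remainder 0

[-3; 1, 1, 12]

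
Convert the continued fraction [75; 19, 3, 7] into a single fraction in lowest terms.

31897/425

a_0 = 75: 75/1
a_1 = 19: 1426/19
a_2 = 3: 4353/58
a_3 = 7: 31897/425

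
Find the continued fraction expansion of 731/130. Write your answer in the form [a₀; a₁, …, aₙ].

Apply division with remainder until the remainder is 0:
⌊731/130⌋ = 5, remainder 81
⌊130/81⌋ = 1, remainder 49
⌊81/49⌋ = 1, remainder 32
⌊49/32⌋ = 1, remainder 17
⌊32/17⌋ = 1, remainder 15
⌊17/15⌋ = 1, remainder 2
⌊15/2⌋ = 7, remainder 1
⌊2/1⌋ = 2, remainder 0

[5; 1, 1, 1, 1, 1, 7, 2]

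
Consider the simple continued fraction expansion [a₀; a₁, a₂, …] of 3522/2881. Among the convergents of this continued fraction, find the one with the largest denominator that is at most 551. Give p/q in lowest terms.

List convergents until the denominator exceeds the bound:
a_0 = 1: 1/1  (≤ bound)
a_1 = 4: 5/4  (≤ bound)
a_2 = 2: 11/9  (≤ bound)
a_3 = 45: 500/409  (≤ bound)
a_4 = 3: 1511/1236  (> 551, stop)

500/409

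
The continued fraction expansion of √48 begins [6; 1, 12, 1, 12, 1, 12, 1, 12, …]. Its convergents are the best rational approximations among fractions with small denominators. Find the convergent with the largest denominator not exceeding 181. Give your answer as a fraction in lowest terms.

1254/181

a_0 = 6: 6/1  (≤ bound)
a_1 = 1: 7/1  (≤ bound)
a_2 = 12: 90/13  (≤ bound)
a_3 = 1: 97/14  (≤ bound)
a_4 = 12: 1254/181  (≤ bound)
a_5 = 1: 1351/195  (> 181, stop)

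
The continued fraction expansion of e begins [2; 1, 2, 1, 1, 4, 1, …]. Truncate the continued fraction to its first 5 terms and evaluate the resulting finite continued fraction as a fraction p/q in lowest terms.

Start with 1.
1 + 1/(1/1) = 1 + 1/1 = 2/1
2 + 1/(2/1) = 2 + 1/2 = 5/2
1 + 1/(5/2) = 1 + 2/5 = 7/5
2 + 1/(7/5) = 2 + 5/7 = 19/7

19/7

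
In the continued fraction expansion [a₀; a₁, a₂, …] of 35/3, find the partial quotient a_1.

Repeatedly divide and take the remainder:
35 = 11·3 + 2, so a_0 = 11
3 = 1·2 + 1, so a_1 = 1

1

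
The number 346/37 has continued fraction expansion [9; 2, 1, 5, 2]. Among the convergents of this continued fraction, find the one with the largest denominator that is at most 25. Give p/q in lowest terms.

a_0 = 9: 9/1  (≤ bound)
a_1 = 2: 19/2  (≤ bound)
a_2 = 1: 28/3  (≤ bound)
a_3 = 5: 159/17  (≤ bound)
a_4 = 2: 346/37  (> 25, stop)

159/17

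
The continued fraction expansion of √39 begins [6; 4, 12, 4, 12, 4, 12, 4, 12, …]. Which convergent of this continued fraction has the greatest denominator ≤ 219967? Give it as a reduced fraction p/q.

764394/122401

a_0 = 6: 6/1  (≤ bound)
a_1 = 4: 25/4  (≤ bound)
a_2 = 12: 306/49  (≤ bound)
a_3 = 4: 1249/200  (≤ bound)
a_4 = 12: 15294/2449  (≤ bound)
a_5 = 4: 62425/9996  (≤ bound)
a_6 = 12: 764394/122401  (≤ bound)
a_7 = 4: 3120001/499600  (> 219967, stop)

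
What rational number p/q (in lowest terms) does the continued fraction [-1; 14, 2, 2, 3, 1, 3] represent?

-1113/1196

Start with 3.
1 + 1/(3/1) = 1 + 1/3 = 4/3
3 + 1/(4/3) = 3 + 3/4 = 15/4
2 + 1/(15/4) = 2 + 4/15 = 34/15
2 + 1/(34/15) = 2 + 15/34 = 83/34
14 + 1/(83/34) = 14 + 34/83 = 1196/83
-1 + 1/(1196/83) = -1 + 83/1196 = -1113/1196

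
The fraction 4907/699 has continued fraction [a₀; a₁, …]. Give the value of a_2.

4907 ÷ 699 → quotient 7, remainder 14
699 ÷ 14 → quotient 49, remainder 13
14 ÷ 13 → quotient 1, remainder 1

1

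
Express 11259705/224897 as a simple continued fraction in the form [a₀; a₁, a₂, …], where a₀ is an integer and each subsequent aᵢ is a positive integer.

Run the Euclidean algorithm, recording each quotient:
11259705 ÷ 224897 → quotient 50, remainder 14855
224897 ÷ 14855 → quotient 15, remainder 2072
14855 ÷ 2072 → quotient 7, remainder 351
2072 ÷ 351 → quotient 5, remainder 317
351 ÷ 317 → quotient 1, remainder 34
317 ÷ 34 → quotient 9, remainder 11
34 ÷ 11 → quotient 3, remainder 1
11 ÷ 1 → quotient 11, remainder 0

[50; 15, 7, 5, 1, 9, 3, 11]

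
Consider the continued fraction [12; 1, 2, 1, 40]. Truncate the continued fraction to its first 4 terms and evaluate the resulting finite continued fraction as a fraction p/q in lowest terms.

51/4

a_0 = 12: 12/1
a_1 = 1: 13/1
a_2 = 2: 38/3
a_3 = 1: 51/4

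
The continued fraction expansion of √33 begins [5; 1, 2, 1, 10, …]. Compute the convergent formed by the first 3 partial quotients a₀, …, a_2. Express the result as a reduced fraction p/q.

17/3

Start with 2.
1 + 1/(2/1) = 1 + 1/2 = 3/2
5 + 1/(3/2) = 5 + 2/3 = 17/3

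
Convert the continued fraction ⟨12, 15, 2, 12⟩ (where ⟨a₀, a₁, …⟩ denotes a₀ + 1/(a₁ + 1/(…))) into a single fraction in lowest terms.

Start with 12.
2 + 1/(12/1) = 2 + 1/12 = 25/12
15 + 1/(25/12) = 15 + 12/25 = 387/25
12 + 1/(387/25) = 12 + 25/387 = 4669/387

4669/387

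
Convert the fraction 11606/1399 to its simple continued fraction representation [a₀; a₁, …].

[8; 3, 2, 1, 1, 1, 3, 14]

11606 ÷ 1399 → quotient 8, remainder 414
1399 ÷ 414 → quotient 3, remainder 157
414 ÷ 157 → quotient 2, remainder 100
157 ÷ 100 → quotient 1, remainder 57
100 ÷ 57 → quotient 1, remainder 43
57 ÷ 43 → quotient 1, remainder 14
43 ÷ 14 → quotient 3, remainder 1
14 ÷ 1 → quotient 14, remainder 0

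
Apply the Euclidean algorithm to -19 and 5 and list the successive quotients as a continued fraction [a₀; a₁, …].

[-4; 5]

-19 = -4·5 + 1, so a_0 = -4
5 = 5·1 + 0, so a_1 = 5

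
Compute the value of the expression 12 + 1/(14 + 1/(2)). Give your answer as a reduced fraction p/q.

350/29

a_0 = 12: 12/1
a_1 = 14: 169/14
a_2 = 2: 350/29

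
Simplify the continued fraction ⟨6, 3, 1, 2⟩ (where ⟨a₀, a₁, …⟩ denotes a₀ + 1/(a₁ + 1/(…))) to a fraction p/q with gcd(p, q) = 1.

69/11

Collapse the nested fraction from the inside out:
Start with 2.
1 + 1/(2/1) = 1 + 1/2 = 3/2
3 + 1/(3/2) = 3 + 2/3 = 11/3
6 + 1/(11/3) = 6 + 3/11 = 69/11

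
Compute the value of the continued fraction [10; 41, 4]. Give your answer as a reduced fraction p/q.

a_0 = 10: 10/1
a_1 = 41: 411/41
a_2 = 4: 1654/165

1654/165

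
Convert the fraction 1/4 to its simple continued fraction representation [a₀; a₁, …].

⌊1/4⌋ = 0, remainder 1
⌊4/1⌋ = 4, remainder 0

[0; 4]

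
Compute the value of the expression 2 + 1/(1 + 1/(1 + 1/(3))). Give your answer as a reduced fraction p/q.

18/7

a_0 = 2: 2/1
a_1 = 1: 3/1
a_2 = 1: 5/2
a_3 = 3: 18/7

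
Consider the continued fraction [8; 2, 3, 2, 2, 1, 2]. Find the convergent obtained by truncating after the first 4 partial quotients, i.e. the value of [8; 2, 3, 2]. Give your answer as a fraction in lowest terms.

Starting at the tail and folding back:
Start with 2.
3 + 1/(2/1) = 3 + 1/2 = 7/2
2 + 1/(7/2) = 2 + 2/7 = 16/7
8 + 1/(16/7) = 8 + 7/16 = 135/16

135/16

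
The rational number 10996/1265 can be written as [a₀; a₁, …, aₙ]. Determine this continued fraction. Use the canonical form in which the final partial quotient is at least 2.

[8; 1, 2, 3, 1, 31, 1, 2]

10996 = 8·1265 + 876, so a_0 = 8
1265 = 1·876 + 389, so a_1 = 1
876 = 2·389 + 98, so a_2 = 2
389 = 3·98 + 95, so a_3 = 3
98 = 1·95 + 3, so a_4 = 1
95 = 31·3 + 2, so a_5 = 31
3 = 1·2 + 1, so a_6 = 1
2 = 2·1 + 0, so a_7 = 2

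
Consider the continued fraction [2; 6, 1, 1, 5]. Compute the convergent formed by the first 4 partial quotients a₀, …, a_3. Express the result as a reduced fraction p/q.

28/13

a_0 = 2: 2/1
a_1 = 6: 13/6
a_2 = 1: 15/7
a_3 = 1: 28/13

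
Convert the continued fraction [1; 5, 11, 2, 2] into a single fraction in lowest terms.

347/290

Collapse the nested fraction from the inside out:
Start with 2.
2 + 1/(2/1) = 2 + 1/2 = 5/2
11 + 1/(5/2) = 11 + 2/5 = 57/5
5 + 1/(57/5) = 5 + 5/57 = 290/57
1 + 1/(290/57) = 1 + 57/290 = 347/290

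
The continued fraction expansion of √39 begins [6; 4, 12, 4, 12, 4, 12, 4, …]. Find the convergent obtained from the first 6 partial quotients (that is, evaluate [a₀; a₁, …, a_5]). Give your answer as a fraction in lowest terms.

62425/9996

a_0 = 6: 6/1
a_1 = 4: 25/4
a_2 = 12: 306/49
a_3 = 4: 1249/200
a_4 = 12: 15294/2449
a_5 = 4: 62425/9996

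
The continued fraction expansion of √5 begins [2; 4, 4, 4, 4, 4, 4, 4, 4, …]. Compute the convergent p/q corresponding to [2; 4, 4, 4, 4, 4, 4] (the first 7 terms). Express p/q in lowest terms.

Start with 4.
4 + 1/(4/1) = 4 + 1/4 = 17/4
4 + 1/(17/4) = 4 + 4/17 = 72/17
4 + 1/(72/17) = 4 + 17/72 = 305/72
4 + 1/(305/72) = 4 + 72/305 = 1292/305
4 + 1/(1292/305) = 4 + 305/1292 = 5473/1292
2 + 1/(5473/1292) = 2 + 1292/5473 = 12238/5473

12238/5473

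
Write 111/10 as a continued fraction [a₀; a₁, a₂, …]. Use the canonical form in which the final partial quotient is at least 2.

[11; 10]

Repeatedly divide and take the remainder:
111 = 11·10 + 1, so a_0 = 11
10 = 10·1 + 0, so a_1 = 10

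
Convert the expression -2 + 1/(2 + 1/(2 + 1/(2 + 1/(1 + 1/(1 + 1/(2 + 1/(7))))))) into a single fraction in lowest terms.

-879/554

Start with 7.
2 + 1/(7/1) = 2 + 1/7 = 15/7
1 + 1/(15/7) = 1 + 7/15 = 22/15
1 + 1/(22/15) = 1 + 15/22 = 37/22
2 + 1/(37/22) = 2 + 22/37 = 96/37
2 + 1/(96/37) = 2 + 37/96 = 229/96
2 + 1/(229/96) = 2 + 96/229 = 554/229
-2 + 1/(554/229) = -2 + 229/554 = -879/554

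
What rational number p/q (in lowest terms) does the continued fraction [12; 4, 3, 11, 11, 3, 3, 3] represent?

Compute successive convergents:
a_0 = 12: 12/1
a_1 = 4: 49/4
a_2 = 3: 159/13
a_3 = 11: 1798/147
a_4 = 11: 19937/1630
a_5 = 3: 61609/5037
a_6 = 3: 204764/16741
a_7 = 3: 675901/55260

675901/55260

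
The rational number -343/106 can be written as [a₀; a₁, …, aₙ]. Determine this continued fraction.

⌊-343/106⌋ = -4, remainder 81
⌊106/81⌋ = 1, remainder 25
⌊81/25⌋ = 3, remainder 6
⌊25/6⌋ = 4, remainder 1
⌊6/1⌋ = 6, remainder 0

[-4; 1, 3, 4, 6]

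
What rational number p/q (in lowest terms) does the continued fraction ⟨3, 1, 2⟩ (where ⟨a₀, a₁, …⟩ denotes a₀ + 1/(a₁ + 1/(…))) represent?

11/3

Use the convergent recurrence hₖ = aₖ·hₖ₋₁ + hₖ₋₂ (and likewise for the denominators kₖ):
a_0 = 3: 3/1
a_1 = 1: 4/1
a_2 = 2: 11/3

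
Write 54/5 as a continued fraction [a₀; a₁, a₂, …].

54 ÷ 5 → quotient 10, remainder 4
5 ÷ 4 → quotient 1, remainder 1
4 ÷ 1 → quotient 4, remainder 0

[10; 1, 4]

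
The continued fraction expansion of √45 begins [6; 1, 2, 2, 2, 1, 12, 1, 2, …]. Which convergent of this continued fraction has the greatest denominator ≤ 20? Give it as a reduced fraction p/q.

a_0 = 6: 6/1  (≤ bound)
a_1 = 1: 7/1  (≤ bound)
a_2 = 2: 20/3  (≤ bound)
a_3 = 2: 47/7  (≤ bound)
a_4 = 2: 114/17  (≤ bound)
a_5 = 1: 161/24  (> 20, stop)

114/17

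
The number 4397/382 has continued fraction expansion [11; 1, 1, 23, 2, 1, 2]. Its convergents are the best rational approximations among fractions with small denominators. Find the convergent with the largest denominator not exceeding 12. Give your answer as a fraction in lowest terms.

List convergents until the denominator exceeds the bound:
a_0 = 11: 11/1  (≤ bound)
a_1 = 1: 12/1  (≤ bound)
a_2 = 1: 23/2  (≤ bound)
a_3 = 23: 541/47  (> 12, stop)

23/2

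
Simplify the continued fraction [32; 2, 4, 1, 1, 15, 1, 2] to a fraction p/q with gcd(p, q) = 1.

Start with 2.
1 + 1/(2/1) = 1 + 1/2 = 3/2
15 + 1/(3/2) = 15 + 2/3 = 47/3
1 + 1/(47/3) = 1 + 3/47 = 50/47
1 + 1/(50/47) = 1 + 47/50 = 97/50
4 + 1/(97/50) = 4 + 50/97 = 438/97
2 + 1/(438/97) = 2 + 97/438 = 973/438
32 + 1/(973/438) = 32 + 438/973 = 31574/973

31574/973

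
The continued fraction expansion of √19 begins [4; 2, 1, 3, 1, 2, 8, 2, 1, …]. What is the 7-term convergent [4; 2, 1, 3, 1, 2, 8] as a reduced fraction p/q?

1421/326

a_0 = 4: 4/1
a_1 = 2: 9/2
a_2 = 1: 13/3
a_3 = 3: 48/11
a_4 = 1: 61/14
a_5 = 2: 170/39
a_6 = 8: 1421/326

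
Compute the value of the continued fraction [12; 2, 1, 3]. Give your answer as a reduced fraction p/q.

136/11

Use the convergent recurrence hₖ = aₖ·hₖ₋₁ + hₖ₋₂ (and likewise for the denominators kₖ):
a_0 = 12: 12/1
a_1 = 2: 25/2
a_2 = 1: 37/3
a_3 = 3: 136/11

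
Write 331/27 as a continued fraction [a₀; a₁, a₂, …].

[12; 3, 1, 6]

331 ÷ 27 → quotient 12, remainder 7
27 ÷ 7 → quotient 3, remainder 6
7 ÷ 6 → quotient 1, remainder 1
6 ÷ 1 → quotient 6, remainder 0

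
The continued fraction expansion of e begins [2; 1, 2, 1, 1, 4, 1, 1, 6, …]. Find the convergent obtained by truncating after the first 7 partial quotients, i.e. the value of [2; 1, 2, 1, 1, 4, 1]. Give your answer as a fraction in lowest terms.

106/39

Compute successive convergents:
a_0 = 2: 2/1
a_1 = 1: 3/1
a_2 = 2: 8/3
a_3 = 1: 11/4
a_4 = 1: 19/7
a_5 = 4: 87/32
a_6 = 1: 106/39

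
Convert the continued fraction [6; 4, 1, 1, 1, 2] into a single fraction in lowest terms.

230/37

Build up convergents one term at a time:
a_0 = 6: 6/1
a_1 = 4: 25/4
a_2 = 1: 31/5
a_3 = 1: 56/9
a_4 = 1: 87/14
a_5 = 2: 230/37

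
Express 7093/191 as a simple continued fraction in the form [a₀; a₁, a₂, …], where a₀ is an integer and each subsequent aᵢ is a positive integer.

[37; 7, 2, 1, 8]

Repeatedly divide and take the remainder:
⌊7093/191⌋ = 37, remainder 26
⌊191/26⌋ = 7, remainder 9
⌊26/9⌋ = 2, remainder 8
⌊9/8⌋ = 1, remainder 1
⌊8/1⌋ = 8, remainder 0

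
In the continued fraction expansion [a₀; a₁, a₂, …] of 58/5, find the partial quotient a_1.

Repeatedly divide and take the remainder:
58 ÷ 5 → quotient 11, remainder 3
5 ÷ 3 → quotient 1, remainder 2

1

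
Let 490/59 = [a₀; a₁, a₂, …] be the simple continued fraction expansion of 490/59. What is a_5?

2

Repeatedly divide and take the remainder:
490 ÷ 59 → quotient 8, remainder 18
59 ÷ 18 → quotient 3, remainder 5
18 ÷ 5 → quotient 3, remainder 3
5 ÷ 3 → quotient 1, remainder 2
3 ÷ 2 → quotient 1, remainder 1
2 ÷ 1 → quotient 2, remainder 0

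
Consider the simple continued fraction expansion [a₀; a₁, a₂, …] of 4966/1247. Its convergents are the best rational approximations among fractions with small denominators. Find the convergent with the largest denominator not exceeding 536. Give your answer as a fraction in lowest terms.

677/170

a_0 = 3: 3/1  (≤ bound)
a_1 = 1: 4/1  (≤ bound)
a_2 = 55: 223/56  (≤ bound)
a_3 = 1: 227/57  (≤ bound)
a_4 = 2: 677/170  (≤ bound)
a_5 = 7: 4966/1247  (> 536, stop)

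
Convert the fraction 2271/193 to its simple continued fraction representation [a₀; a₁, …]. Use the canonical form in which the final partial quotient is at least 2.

[11; 1, 3, 3, 2, 6]

2271 ÷ 193 → quotient 11, remainder 148
193 ÷ 148 → quotient 1, remainder 45
148 ÷ 45 → quotient 3, remainder 13
45 ÷ 13 → quotient 3, remainder 6
13 ÷ 6 → quotient 2, remainder 1
6 ÷ 1 → quotient 6, remainder 0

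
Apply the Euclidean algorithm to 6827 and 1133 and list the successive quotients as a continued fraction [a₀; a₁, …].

[6; 39, 14, 2]

Repeatedly divide and take the remainder:
⌊6827/1133⌋ = 6, remainder 29
⌊1133/29⌋ = 39, remainder 2
⌊29/2⌋ = 14, remainder 1
⌊2/1⌋ = 2, remainder 0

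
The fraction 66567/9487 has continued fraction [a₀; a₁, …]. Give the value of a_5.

66567 ÷ 9487 → quotient 7, remainder 158
9487 ÷ 158 → quotient 60, remainder 7
158 ÷ 7 → quotient 22, remainder 4
7 ÷ 4 → quotient 1, remainder 3
4 ÷ 3 → quotient 1, remainder 1
3 ÷ 1 → quotient 3, remainder 0

3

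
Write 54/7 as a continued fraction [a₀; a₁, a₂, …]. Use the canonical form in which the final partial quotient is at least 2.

⌊54/7⌋ = 7, remainder 5
⌊7/5⌋ = 1, remainder 2
⌊5/2⌋ = 2, remainder 1
⌊2/1⌋ = 2, remainder 0

[7; 1, 2, 2]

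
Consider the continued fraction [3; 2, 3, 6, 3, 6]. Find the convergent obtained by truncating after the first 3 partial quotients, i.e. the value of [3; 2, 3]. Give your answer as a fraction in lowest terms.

24/7

Start with 3.
2 + 1/(3/1) = 2 + 1/3 = 7/3
3 + 1/(7/3) = 3 + 3/7 = 24/7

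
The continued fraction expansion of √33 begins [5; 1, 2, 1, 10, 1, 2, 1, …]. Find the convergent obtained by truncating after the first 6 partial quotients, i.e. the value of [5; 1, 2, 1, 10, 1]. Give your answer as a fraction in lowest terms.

Work from the innermost term outward:
Start with 1.
10 + 1/(1/1) = 10 + 1/1 = 11/1
1 + 1/(11/1) = 1 + 1/11 = 12/11
2 + 1/(12/11) = 2 + 11/12 = 35/12
1 + 1/(35/12) = 1 + 12/35 = 47/35
5 + 1/(47/35) = 5 + 35/47 = 270/47

270/47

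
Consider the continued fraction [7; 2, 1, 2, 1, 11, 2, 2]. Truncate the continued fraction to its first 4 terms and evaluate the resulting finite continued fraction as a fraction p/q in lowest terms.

59/8

Build up convergents one term at a time:
a_0 = 7: 7/1
a_1 = 2: 15/2
a_2 = 1: 22/3
a_3 = 2: 59/8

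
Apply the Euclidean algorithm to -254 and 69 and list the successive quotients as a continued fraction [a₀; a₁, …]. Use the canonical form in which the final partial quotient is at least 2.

-254 ÷ 69 → quotient -4, remainder 22
69 ÷ 22 → quotient 3, remainder 3
22 ÷ 3 → quotient 7, remainder 1
3 ÷ 1 → quotient 3, remainder 0

[-4; 3, 7, 3]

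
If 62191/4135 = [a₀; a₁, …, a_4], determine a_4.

15

62191 = 15·4135 + 166, so a_0 = 15
4135 = 24·166 + 151, so a_1 = 24
166 = 1·151 + 15, so a_2 = 1
151 = 10·15 + 1, so a_3 = 10
15 = 15·1 + 0, so a_4 = 15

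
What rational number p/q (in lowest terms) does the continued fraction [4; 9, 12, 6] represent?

Start with 6.
12 + 1/(6/1) = 12 + 1/6 = 73/6
9 + 1/(73/6) = 9 + 6/73 = 663/73
4 + 1/(663/73) = 4 + 73/663 = 2725/663

2725/663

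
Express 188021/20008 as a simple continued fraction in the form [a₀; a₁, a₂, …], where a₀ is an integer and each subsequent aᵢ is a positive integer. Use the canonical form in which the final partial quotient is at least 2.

⌊188021/20008⌋ = 9, remainder 7949
⌊20008/7949⌋ = 2, remainder 4110
⌊7949/4110⌋ = 1, remainder 3839
⌊4110/3839⌋ = 1, remainder 271
⌊3839/271⌋ = 14, remainder 45
⌊271/45⌋ = 6, remainder 1
⌊45/1⌋ = 45, remainder 0

[9; 2, 1, 1, 14, 6, 45]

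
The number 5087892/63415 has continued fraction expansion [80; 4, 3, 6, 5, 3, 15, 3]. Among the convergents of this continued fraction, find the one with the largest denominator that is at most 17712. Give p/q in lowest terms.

108393/1351

List convergents until the denominator exceeds the bound:
a_0 = 80: 80/1  (≤ bound)
a_1 = 4: 321/4  (≤ bound)
a_2 = 3: 1043/13  (≤ bound)
a_3 = 6: 6579/82  (≤ bound)
a_4 = 5: 33938/423  (≤ bound)
a_5 = 3: 108393/1351  (≤ bound)
a_6 = 15: 1659833/20688  (> 17712, stop)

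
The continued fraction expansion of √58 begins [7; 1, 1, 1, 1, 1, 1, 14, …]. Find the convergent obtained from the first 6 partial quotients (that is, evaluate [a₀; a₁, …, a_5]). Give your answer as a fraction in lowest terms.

61/8

Build up convergents one term at a time:
a_0 = 7: 7/1
a_1 = 1: 8/1
a_2 = 1: 15/2
a_3 = 1: 23/3
a_4 = 1: 38/5
a_5 = 1: 61/8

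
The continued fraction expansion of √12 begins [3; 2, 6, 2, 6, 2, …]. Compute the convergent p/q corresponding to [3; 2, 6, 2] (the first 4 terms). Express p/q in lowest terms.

Use the convergent recurrence hₖ = aₖ·hₖ₋₁ + hₖ₋₂ (and likewise for the denominators kₖ):
a_0 = 3: 3/1
a_1 = 2: 7/2
a_2 = 6: 45/13
a_3 = 2: 97/28

97/28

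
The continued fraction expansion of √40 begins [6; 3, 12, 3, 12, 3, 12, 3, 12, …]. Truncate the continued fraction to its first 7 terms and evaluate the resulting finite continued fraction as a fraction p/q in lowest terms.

Collapse the nested fraction from the inside out:
Start with 12.
3 + 1/(12/1) = 3 + 1/12 = 37/12
12 + 1/(37/12) = 12 + 12/37 = 456/37
3 + 1/(456/37) = 3 + 37/456 = 1405/456
12 + 1/(1405/456) = 12 + 456/1405 = 17316/1405
3 + 1/(17316/1405) = 3 + 1405/17316 = 53353/17316
6 + 1/(53353/17316) = 6 + 17316/53353 = 337434/53353

337434/53353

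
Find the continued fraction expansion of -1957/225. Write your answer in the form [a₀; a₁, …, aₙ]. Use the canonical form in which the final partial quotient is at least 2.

[-9; 3, 3, 4, 5]

-1957 = -9·225 + 68, so a_0 = -9
225 = 3·68 + 21, so a_1 = 3
68 = 3·21 + 5, so a_2 = 3
21 = 4·5 + 1, so a_3 = 4
5 = 5·1 + 0, so a_4 = 5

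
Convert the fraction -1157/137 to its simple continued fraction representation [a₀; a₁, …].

[-9; 1, 1, 4, 15]

⌊-1157/137⌋ = -9, remainder 76
⌊137/76⌋ = 1, remainder 61
⌊76/61⌋ = 1, remainder 15
⌊61/15⌋ = 4, remainder 1
⌊15/1⌋ = 15, remainder 0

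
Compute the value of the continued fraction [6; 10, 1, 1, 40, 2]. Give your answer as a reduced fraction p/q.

Start with 2.
40 + 1/(2/1) = 40 + 1/2 = 81/2
1 + 1/(81/2) = 1 + 2/81 = 83/81
1 + 1/(83/81) = 1 + 81/83 = 164/83
10 + 1/(164/83) = 10 + 83/164 = 1723/164
6 + 1/(1723/164) = 6 + 164/1723 = 10502/1723

10502/1723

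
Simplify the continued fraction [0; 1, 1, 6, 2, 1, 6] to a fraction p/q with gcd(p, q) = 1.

Compute successive convergents:
a_0 = 0: 0/1
a_1 = 1: 1/1
a_2 = 1: 1/2
a_3 = 6: 7/13
a_4 = 2: 15/28
a_5 = 1: 22/41
a_6 = 6: 147/274

147/274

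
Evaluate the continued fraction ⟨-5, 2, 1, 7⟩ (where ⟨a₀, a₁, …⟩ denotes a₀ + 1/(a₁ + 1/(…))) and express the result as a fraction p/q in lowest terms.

a_0 = -5: -5/1
a_1 = 2: -9/2
a_2 = 1: -14/3
a_3 = 7: -107/23

-107/23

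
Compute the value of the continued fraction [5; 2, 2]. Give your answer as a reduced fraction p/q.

27/5

Build up convergents one term at a time:
a_0 = 5: 5/1
a_1 = 2: 11/2
a_2 = 2: 27/5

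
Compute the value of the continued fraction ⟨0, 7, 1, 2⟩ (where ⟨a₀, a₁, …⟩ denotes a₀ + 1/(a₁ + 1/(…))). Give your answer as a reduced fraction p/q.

Starting at the tail and folding back:
Start with 2.
1 + 1/(2/1) = 1 + 1/2 = 3/2
7 + 1/(3/2) = 7 + 2/3 = 23/3
0 + 1/(23/3) = 0 + 3/23 = 3/23

3/23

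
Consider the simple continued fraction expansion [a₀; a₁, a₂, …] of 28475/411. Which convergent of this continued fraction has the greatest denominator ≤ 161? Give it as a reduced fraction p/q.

8591/124

a_0 = 69: 69/1  (≤ bound)
a_1 = 3: 208/3  (≤ bound)
a_2 = 1: 277/4  (≤ bound)
a_3 = 1: 485/7  (≤ bound)
a_4 = 5: 2702/39  (≤ bound)
a_5 = 3: 8591/124  (≤ bound)
a_6 = 3: 28475/411  (> 161, stop)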